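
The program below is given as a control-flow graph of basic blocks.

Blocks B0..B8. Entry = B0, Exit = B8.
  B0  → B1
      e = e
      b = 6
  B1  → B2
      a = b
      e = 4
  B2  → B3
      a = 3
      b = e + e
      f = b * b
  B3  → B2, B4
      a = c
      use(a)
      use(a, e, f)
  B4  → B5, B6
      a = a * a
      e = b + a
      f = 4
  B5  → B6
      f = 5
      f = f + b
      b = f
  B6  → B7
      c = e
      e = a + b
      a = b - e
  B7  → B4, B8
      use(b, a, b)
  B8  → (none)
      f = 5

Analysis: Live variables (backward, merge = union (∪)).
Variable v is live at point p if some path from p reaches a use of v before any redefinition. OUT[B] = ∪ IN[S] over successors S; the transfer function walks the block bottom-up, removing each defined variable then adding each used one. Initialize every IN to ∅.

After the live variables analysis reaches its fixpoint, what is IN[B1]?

Answer: {b, c}

Derivation:
Per-block solution:
  B0:  IN={c, e}  OUT={b, c}
  B1:  IN={b, c}  OUT={c, e}
  B2:  IN={c, e}  OUT={b, c, e, f}
  B3:  IN={b, c, e, f}  OUT={a, b, c, e}
  B4:  IN={a, b}  OUT={a, b, e}
  B5:  IN={a, b, e}  OUT={a, b, e}
  B6:  IN={a, b, e}  OUT={a, b}
  B7:  IN={a, b}  OUT={a, b}
  B8:  IN={}  OUT={}

Merge at B1: OUT[B1] = IN[B2] = {c, e}
Applying B1's transfer function to that OUT value gives IN[B1] (row B1 above).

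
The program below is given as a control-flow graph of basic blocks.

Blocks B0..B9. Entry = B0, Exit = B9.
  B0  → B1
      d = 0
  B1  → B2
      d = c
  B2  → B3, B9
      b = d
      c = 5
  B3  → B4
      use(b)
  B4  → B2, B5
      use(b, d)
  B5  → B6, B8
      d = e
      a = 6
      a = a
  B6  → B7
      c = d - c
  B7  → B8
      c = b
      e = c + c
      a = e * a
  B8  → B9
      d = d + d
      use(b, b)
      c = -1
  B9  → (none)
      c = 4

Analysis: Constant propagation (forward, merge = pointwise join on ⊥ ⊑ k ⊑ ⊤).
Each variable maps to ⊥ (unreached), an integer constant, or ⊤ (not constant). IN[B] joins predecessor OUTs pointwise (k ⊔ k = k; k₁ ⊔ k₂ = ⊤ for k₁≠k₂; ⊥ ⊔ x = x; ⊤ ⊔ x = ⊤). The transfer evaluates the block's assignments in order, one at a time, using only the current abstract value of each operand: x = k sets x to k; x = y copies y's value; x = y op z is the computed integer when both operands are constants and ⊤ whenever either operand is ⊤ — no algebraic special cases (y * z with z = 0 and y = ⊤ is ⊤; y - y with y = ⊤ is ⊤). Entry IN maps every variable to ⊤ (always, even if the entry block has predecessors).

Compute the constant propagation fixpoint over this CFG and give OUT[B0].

Fixpoint table:
  B0: | IN=(all ⊤) | OUT={d:0; rest ⊤}
  B1: | IN={d:0; rest ⊤} | OUT=(all ⊤)
  B2: | IN=(all ⊤) | OUT={c:5; rest ⊤}
  B3: | IN={c:5; rest ⊤} | OUT={c:5; rest ⊤}
  B4: | IN={c:5; rest ⊤} | OUT={c:5; rest ⊤}
  B5: | IN={c:5; rest ⊤} | OUT={a:6, c:5; rest ⊤}
  B6: | IN={a:6, c:5; rest ⊤} | OUT={a:6; rest ⊤}
  B7: | IN={a:6; rest ⊤} | OUT=(all ⊤)
  B8: | IN=(all ⊤) | OUT={c:-1; rest ⊤}
  B9: | IN=(all ⊤) | OUT={c:4; rest ⊤}

B0 is the boundary node: IN[B0] = {a: ⊤, b: ⊤, c: ⊤, d: ⊤, e: ⊤, f: ⊤}
Applying B0's transfer function to that IN value gives OUT[B0] (row B0 above).

Answer: {a: ⊤, b: ⊤, c: ⊤, d: 0, e: ⊤, f: ⊤}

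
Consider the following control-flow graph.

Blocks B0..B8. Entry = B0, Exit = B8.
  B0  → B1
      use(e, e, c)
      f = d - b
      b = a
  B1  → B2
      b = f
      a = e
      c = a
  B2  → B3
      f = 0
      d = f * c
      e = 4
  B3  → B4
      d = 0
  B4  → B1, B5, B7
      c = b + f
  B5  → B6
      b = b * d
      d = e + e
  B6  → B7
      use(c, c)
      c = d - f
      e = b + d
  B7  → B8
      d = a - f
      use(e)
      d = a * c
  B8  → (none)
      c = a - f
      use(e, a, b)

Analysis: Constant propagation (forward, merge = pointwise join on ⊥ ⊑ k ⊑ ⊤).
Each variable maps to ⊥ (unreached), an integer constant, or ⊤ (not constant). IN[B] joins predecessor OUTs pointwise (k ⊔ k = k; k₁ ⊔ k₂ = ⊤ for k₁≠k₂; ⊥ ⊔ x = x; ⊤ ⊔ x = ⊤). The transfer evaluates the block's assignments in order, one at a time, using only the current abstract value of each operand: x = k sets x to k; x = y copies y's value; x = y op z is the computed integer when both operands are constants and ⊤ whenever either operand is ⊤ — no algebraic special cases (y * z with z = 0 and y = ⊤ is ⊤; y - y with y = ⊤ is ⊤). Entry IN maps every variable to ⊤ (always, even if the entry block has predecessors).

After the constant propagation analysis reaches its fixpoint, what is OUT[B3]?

Converged values:
  B0:   IN=(all ⊤)   OUT=(all ⊤)
  B1:   IN=(all ⊤)   OUT=(all ⊤)
  B2:   IN=(all ⊤)   OUT={e:4, f:0; rest ⊤}
  B3:   IN={e:4, f:0; rest ⊤}   OUT={d:0, e:4, f:0; rest ⊤}
  B4:   IN={d:0, e:4, f:0; rest ⊤}   OUT={d:0, e:4, f:0; rest ⊤}
  B5:   IN={d:0, e:4, f:0; rest ⊤}   OUT={d:8, e:4, f:0; rest ⊤}
  B6:   IN={d:8, e:4, f:0; rest ⊤}   OUT={c:8, d:8, f:0; rest ⊤}
  B7:   IN={f:0; rest ⊤}   OUT={f:0; rest ⊤}
  B8:   IN={f:0; rest ⊤}   OUT={f:0; rest ⊤}

Merge at B3: IN[B3] = OUT[B2] = {a: ⊤, b: ⊤, c: ⊤, d: ⊤, e: 4, f: 0}
Applying B3's transfer function to that IN value gives OUT[B3] (row B3 above).

Answer: {a: ⊤, b: ⊤, c: ⊤, d: 0, e: 4, f: 0}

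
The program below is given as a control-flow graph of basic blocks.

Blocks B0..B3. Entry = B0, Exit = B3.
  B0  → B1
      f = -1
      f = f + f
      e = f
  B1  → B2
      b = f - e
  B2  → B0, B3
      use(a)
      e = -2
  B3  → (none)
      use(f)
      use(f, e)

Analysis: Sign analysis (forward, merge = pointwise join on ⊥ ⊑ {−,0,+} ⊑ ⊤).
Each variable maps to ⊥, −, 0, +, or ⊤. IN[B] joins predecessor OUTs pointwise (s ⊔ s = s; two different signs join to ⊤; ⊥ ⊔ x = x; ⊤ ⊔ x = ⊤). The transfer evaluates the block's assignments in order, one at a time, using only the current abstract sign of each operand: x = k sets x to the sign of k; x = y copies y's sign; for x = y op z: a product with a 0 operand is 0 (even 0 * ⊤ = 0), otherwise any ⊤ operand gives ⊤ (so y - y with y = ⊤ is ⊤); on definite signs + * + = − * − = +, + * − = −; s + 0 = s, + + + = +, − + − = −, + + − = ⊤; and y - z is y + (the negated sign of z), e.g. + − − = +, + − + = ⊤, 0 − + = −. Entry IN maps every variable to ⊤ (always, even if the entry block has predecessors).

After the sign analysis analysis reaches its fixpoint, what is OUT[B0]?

Answer: {a: ⊤, b: ⊤, c: ⊤, d: ⊤, e: -, f: -}

Working:
Per-block solution:
  B0:  IN=(all ⊤)  OUT={e:-, f:-; rest ⊤}
  B1:  IN={e:-, f:-; rest ⊤}  OUT={e:-, f:-; rest ⊤}
  B2:  IN={e:-, f:-; rest ⊤}  OUT={e:-, f:-; rest ⊤}
  B3:  IN={e:-, f:-; rest ⊤}  OUT={e:-, f:-; rest ⊤}

Merge at B0 (entry node, so the boundary value (all ⊤) is joined with the incoming edge(s)): IN[B0] = (all ⊤) ⊔ OUT[B2] = {a: ⊤, b: ⊤, c: ⊤, d: ⊤, e: ⊤, f: ⊤}
Applying B0's transfer function to that IN value gives OUT[B0] (row B0 above).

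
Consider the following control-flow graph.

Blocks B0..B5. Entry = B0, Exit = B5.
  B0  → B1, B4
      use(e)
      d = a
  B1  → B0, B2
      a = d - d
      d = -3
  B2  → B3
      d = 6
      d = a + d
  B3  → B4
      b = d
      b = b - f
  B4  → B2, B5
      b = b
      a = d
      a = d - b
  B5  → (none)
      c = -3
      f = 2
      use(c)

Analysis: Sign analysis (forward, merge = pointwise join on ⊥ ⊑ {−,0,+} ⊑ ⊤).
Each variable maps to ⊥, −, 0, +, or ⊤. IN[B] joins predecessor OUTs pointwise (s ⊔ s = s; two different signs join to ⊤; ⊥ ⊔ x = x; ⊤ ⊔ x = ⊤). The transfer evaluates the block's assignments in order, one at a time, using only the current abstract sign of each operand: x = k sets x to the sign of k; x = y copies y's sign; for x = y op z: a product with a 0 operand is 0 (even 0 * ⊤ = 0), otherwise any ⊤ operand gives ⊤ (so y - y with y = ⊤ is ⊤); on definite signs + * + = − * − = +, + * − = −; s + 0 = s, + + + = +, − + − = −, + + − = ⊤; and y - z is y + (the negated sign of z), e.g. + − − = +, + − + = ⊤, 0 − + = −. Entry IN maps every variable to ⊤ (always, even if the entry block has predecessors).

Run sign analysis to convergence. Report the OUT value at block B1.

Answer: {a: ⊤, b: ⊤, c: ⊤, d: -, e: ⊤, f: ⊤}

Working:
Fixpoint table:
  B0:   IN=(all ⊤)   OUT=(all ⊤)
  B1:   IN=(all ⊤)   OUT={d:-; rest ⊤}
  B2:   IN=(all ⊤)   OUT=(all ⊤)
  B3:   IN=(all ⊤)   OUT=(all ⊤)
  B4:   IN=(all ⊤)   OUT=(all ⊤)
  B5:   IN=(all ⊤)   OUT={c:-, f:+; rest ⊤}

Merge at B1: IN[B1] = OUT[B0] = {a: ⊤, b: ⊤, c: ⊤, d: ⊤, e: ⊤, f: ⊤}
Applying B1's transfer function to that IN value gives OUT[B1] (row B1 above).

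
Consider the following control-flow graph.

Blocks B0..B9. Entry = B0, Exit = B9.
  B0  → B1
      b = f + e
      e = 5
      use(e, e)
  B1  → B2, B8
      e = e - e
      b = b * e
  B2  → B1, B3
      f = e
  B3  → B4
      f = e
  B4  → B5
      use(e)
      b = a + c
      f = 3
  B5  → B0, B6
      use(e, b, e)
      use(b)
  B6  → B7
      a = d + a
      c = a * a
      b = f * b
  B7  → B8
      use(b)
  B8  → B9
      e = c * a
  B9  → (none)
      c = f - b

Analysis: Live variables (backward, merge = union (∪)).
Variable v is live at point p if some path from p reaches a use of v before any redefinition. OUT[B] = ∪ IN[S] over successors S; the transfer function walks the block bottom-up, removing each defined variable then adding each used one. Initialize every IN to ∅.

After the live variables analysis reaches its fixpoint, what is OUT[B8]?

Per-block solution:
  B0: | IN={a, c, d, e, f} | OUT={a, b, c, d, e, f}
  B1: | IN={a, b, c, d, e, f} | OUT={a, b, c, d, e, f}
  B2: | IN={a, b, c, d, e} | OUT={a, b, c, d, e, f}
  B3: | IN={a, c, d, e} | OUT={a, c, d, e}
  B4: | IN={a, c, d, e} | OUT={a, b, c, d, e, f}
  B5: | IN={a, b, c, d, e, f} | OUT={a, b, c, d, e, f}
  B6: | IN={a, b, d, f} | OUT={a, b, c, f}
  B7: | IN={a, b, c, f} | OUT={a, b, c, f}
  B8: | IN={a, b, c, f} | OUT={b, f}
  B9: | IN={b, f} | OUT={}

Merge at B8: OUT[B8] = IN[B9] = {b, f}

Answer: {b, f}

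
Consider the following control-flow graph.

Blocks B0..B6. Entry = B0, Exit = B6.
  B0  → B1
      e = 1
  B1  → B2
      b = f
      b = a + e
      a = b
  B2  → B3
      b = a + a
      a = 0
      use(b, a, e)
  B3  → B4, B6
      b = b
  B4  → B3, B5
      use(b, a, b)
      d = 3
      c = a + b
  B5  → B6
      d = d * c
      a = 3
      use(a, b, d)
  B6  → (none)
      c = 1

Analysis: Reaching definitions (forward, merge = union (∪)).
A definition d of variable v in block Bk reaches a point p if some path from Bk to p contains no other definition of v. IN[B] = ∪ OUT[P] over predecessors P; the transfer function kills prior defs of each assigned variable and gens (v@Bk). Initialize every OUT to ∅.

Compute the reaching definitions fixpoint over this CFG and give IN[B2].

Fixpoint table:
  B0:   IN={}   OUT={e@B0}
  B1:   IN={e@B0}   OUT={a@B1, b@B1, e@B0}
  B2:   IN={a@B1, b@B1, e@B0}   OUT={a@B2, b@B2, e@B0}
  B3:   IN={a@B2, b@B2, b@B3, c@B4, d@B4, e@B0}   OUT={a@B2, b@B3, c@B4, d@B4, e@B0}
  B4:   IN={a@B2, b@B3, c@B4, d@B4, e@B0}   OUT={a@B2, b@B3, c@B4, d@B4, e@B0}
  B5:   IN={a@B2, b@B3, c@B4, d@B4, e@B0}   OUT={a@B5, b@B3, c@B4, d@B5, e@B0}
  B6:   IN={a@B2, a@B5, b@B3, c@B4, d@B4, d@B5, e@B0}   OUT={a@B2, a@B5, b@B3, c@B6, d@B4, d@B5, e@B0}

Merge at B2: IN[B2] = OUT[B1] = {a@B1, b@B1, e@B0}

Answer: {a@B1, b@B1, e@B0}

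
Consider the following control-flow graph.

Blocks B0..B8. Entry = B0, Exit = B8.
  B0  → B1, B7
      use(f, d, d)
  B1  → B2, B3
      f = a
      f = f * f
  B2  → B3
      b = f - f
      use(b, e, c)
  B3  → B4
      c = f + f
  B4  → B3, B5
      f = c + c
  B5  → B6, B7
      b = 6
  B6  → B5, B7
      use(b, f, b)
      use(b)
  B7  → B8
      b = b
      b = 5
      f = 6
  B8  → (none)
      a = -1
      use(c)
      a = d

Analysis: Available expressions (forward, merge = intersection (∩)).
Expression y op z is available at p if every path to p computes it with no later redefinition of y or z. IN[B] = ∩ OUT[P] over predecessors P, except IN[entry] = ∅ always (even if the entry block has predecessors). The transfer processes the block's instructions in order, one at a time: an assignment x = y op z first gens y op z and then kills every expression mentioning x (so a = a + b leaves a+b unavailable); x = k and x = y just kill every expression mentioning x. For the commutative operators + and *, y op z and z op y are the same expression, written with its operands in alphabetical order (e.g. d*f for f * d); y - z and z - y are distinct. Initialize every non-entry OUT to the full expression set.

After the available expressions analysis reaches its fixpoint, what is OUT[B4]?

Answer: {c+c}

Trace:
Converged values:
  B0: | IN={} | OUT={}
  B1: | IN={} | OUT={}
  B2: | IN={} | OUT={f-f}
  B3: | IN={} | OUT={f+f}
  B4: | IN={f+f} | OUT={c+c}
  B5: | IN={c+c} | OUT={c+c}
  B6: | IN={c+c} | OUT={c+c}
  B7: | IN={} | OUT={}
  B8: | IN={} | OUT={}

Merge at B4: IN[B4] = OUT[B3] = {f+f}
Applying B4's transfer function to that IN value gives OUT[B4] (row B4 above).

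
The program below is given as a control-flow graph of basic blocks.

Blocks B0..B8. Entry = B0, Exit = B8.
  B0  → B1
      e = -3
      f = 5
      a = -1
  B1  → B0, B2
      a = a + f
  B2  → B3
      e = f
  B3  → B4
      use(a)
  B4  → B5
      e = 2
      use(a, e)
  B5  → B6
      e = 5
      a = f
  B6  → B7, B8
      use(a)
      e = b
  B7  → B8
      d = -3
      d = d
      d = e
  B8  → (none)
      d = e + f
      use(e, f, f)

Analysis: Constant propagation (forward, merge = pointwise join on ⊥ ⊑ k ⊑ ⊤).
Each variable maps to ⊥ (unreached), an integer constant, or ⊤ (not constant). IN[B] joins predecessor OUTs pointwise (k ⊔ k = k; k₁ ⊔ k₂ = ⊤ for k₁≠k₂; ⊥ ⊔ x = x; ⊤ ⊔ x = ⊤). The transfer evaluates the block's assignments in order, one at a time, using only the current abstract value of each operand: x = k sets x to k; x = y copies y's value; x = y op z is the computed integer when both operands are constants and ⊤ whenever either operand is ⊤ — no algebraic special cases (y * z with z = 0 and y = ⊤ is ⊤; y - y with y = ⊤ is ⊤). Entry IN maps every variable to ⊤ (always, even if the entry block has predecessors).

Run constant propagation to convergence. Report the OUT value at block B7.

Converged values:
  B0:   IN=(all ⊤)   OUT={a:-1, e:-3, f:5; rest ⊤}
  B1:   IN={a:-1, e:-3, f:5; rest ⊤}   OUT={a:4, e:-3, f:5; rest ⊤}
  B2:   IN={a:4, e:-3, f:5; rest ⊤}   OUT={a:4, e:5, f:5; rest ⊤}
  B3:   IN={a:4, e:5, f:5; rest ⊤}   OUT={a:4, e:5, f:5; rest ⊤}
  B4:   IN={a:4, e:5, f:5; rest ⊤}   OUT={a:4, e:2, f:5; rest ⊤}
  B5:   IN={a:4, e:2, f:5; rest ⊤}   OUT={a:5, e:5, f:5; rest ⊤}
  B6:   IN={a:5, e:5, f:5; rest ⊤}   OUT={a:5, f:5; rest ⊤}
  B7:   IN={a:5, f:5; rest ⊤}   OUT={a:5, f:5; rest ⊤}
  B8:   IN={a:5, f:5; rest ⊤}   OUT={a:5, f:5; rest ⊤}

Merge at B7: IN[B7] = OUT[B6] = {a: 5, b: ⊤, c: ⊤, d: ⊤, e: ⊤, f: 5}
Applying B7's transfer function to that IN value gives OUT[B7] (row B7 above).

Answer: {a: 5, b: ⊤, c: ⊤, d: ⊤, e: ⊤, f: 5}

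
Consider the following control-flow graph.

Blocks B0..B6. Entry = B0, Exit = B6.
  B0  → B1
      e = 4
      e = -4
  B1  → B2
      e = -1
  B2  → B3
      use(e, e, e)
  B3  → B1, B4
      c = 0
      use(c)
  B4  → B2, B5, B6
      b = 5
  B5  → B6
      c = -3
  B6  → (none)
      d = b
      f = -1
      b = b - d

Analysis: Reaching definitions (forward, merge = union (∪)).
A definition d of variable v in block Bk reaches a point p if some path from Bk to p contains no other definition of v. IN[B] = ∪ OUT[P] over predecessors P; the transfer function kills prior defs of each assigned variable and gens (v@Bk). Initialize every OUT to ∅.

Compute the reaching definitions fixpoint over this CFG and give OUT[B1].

Answer: {b@B4, c@B3, e@B1}

Working:
Per-block solution:
  B0: | IN={} | OUT={e@B0}
  B1: | IN={b@B4, c@B3, e@B0, e@B1} | OUT={b@B4, c@B3, e@B1}
  B2: | IN={b@B4, c@B3, e@B1} | OUT={b@B4, c@B3, e@B1}
  B3: | IN={b@B4, c@B3, e@B1} | OUT={b@B4, c@B3, e@B1}
  B4: | IN={b@B4, c@B3, e@B1} | OUT={b@B4, c@B3, e@B1}
  B5: | IN={b@B4, c@B3, e@B1} | OUT={b@B4, c@B5, e@B1}
  B6: | IN={b@B4, c@B3, c@B5, e@B1} | OUT={b@B6, c@B3, c@B5, d@B6, e@B1, f@B6}

Merge at B1: IN[B1] = OUT[B0] ⊔ OUT[B3] = {b@B4, c@B3, e@B0, e@B1}
Applying B1's transfer function to that IN value gives OUT[B1] (row B1 above).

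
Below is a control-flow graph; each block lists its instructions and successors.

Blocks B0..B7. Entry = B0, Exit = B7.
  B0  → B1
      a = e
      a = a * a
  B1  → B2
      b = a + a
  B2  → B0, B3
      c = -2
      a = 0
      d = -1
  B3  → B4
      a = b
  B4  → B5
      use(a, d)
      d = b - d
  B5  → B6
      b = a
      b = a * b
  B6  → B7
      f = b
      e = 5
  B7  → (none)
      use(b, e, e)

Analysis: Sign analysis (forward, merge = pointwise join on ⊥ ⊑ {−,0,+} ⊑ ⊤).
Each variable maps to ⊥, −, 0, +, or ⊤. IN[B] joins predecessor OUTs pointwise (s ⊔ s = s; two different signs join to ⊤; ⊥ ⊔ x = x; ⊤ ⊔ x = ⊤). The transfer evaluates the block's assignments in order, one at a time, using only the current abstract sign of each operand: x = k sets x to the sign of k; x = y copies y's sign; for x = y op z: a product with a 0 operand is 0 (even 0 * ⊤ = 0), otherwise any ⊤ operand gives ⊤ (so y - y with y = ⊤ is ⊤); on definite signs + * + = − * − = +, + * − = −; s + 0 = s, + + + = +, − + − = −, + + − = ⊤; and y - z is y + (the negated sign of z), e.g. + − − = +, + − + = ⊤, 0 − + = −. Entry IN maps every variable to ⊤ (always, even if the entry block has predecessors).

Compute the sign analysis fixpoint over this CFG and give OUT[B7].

Answer: {a: ⊤, b: ⊤, c: -, d: ⊤, e: +, f: ⊤}

Working:
Converged values:
  B0:   IN=(all ⊤)   OUT=(all ⊤)
  B1:   IN=(all ⊤)   OUT=(all ⊤)
  B2:   IN=(all ⊤)   OUT={a:0, c:-, d:-; rest ⊤}
  B3:   IN={a:0, c:-, d:-; rest ⊤}   OUT={c:-, d:-; rest ⊤}
  B4:   IN={c:-, d:-; rest ⊤}   OUT={c:-; rest ⊤}
  B5:   IN={c:-; rest ⊤}   OUT={c:-; rest ⊤}
  B6:   IN={c:-; rest ⊤}   OUT={c:-, e:+; rest ⊤}
  B7:   IN={c:-, e:+; rest ⊤}   OUT={c:-, e:+; rest ⊤}

Merge at B7: IN[B7] = OUT[B6] = {a: ⊤, b: ⊤, c: -, d: ⊤, e: +, f: ⊤}
Applying B7's transfer function to that IN value gives OUT[B7] (row B7 above).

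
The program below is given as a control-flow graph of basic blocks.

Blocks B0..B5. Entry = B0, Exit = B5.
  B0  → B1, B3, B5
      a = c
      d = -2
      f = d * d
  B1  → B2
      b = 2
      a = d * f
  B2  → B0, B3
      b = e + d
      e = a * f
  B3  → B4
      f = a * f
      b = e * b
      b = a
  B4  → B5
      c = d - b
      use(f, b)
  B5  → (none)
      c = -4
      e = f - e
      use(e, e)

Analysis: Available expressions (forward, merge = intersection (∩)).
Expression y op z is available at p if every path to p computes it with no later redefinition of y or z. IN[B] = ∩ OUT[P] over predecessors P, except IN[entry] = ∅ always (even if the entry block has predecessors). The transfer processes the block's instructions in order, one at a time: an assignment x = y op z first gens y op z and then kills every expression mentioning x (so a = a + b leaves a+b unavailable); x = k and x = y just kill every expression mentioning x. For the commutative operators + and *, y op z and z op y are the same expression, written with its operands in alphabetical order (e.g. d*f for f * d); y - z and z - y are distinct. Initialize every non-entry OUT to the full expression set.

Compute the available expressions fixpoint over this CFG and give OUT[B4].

Answer: {d*d, d-b}

Trace:
Per-block solution:
  B0:  IN={}  OUT={d*d}
  B1:  IN={d*d}  OUT={d*d, d*f}
  B2:  IN={d*d, d*f}  OUT={a*f, d*d, d*f}
  B3:  IN={d*d}  OUT={d*d}
  B4:  IN={d*d}  OUT={d*d, d-b}
  B5:  IN={d*d}  OUT={d*d}

Merge at B4: IN[B4] = OUT[B3] = {d*d}
Applying B4's transfer function to that IN value gives OUT[B4] (row B4 above).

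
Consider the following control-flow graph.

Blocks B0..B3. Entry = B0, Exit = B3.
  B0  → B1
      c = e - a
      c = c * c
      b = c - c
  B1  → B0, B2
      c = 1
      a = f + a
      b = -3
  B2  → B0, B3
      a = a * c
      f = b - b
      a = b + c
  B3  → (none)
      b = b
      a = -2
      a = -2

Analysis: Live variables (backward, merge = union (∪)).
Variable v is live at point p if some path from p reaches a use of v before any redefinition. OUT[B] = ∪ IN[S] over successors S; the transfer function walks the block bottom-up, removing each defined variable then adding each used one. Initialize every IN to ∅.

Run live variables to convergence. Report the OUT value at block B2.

Answer: {a, b, e, f}

Working:
Per-block solution:
  B0:  IN={a, e, f}  OUT={a, e, f}
  B1:  IN={a, e, f}  OUT={a, b, c, e, f}
  B2:  IN={a, b, c, e}  OUT={a, b, e, f}
  B3:  IN={b}  OUT={}

Merge at B2: OUT[B2] = IN[B0] ⊔ IN[B3] = {a, b, e, f}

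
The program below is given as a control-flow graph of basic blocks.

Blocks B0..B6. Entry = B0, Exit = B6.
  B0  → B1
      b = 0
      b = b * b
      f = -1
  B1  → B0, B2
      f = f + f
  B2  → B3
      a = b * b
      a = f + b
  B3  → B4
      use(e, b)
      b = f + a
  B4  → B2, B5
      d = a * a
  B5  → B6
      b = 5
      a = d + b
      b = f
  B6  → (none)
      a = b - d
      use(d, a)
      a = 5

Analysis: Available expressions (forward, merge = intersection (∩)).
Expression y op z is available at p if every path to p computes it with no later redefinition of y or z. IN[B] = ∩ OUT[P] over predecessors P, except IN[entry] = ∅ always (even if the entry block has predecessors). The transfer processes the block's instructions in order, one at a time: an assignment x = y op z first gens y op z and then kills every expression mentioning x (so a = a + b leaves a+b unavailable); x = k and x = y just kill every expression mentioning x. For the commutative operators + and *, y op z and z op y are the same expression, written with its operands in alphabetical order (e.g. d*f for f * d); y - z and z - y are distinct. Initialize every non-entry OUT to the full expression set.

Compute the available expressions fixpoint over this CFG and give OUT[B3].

Answer: {a+f}

Working:
Per-block solution:
  B0:   IN={}   OUT={}
  B1:   IN={}   OUT={}
  B2:   IN={}   OUT={b*b, b+f}
  B3:   IN={b*b, b+f}   OUT={a+f}
  B4:   IN={a+f}   OUT={a*a, a+f}
  B5:   IN={a*a, a+f}   OUT={}
  B6:   IN={}   OUT={b-d}

Merge at B3: IN[B3] = OUT[B2] = {b*b, b+f}
Applying B3's transfer function to that IN value gives OUT[B3] (row B3 above).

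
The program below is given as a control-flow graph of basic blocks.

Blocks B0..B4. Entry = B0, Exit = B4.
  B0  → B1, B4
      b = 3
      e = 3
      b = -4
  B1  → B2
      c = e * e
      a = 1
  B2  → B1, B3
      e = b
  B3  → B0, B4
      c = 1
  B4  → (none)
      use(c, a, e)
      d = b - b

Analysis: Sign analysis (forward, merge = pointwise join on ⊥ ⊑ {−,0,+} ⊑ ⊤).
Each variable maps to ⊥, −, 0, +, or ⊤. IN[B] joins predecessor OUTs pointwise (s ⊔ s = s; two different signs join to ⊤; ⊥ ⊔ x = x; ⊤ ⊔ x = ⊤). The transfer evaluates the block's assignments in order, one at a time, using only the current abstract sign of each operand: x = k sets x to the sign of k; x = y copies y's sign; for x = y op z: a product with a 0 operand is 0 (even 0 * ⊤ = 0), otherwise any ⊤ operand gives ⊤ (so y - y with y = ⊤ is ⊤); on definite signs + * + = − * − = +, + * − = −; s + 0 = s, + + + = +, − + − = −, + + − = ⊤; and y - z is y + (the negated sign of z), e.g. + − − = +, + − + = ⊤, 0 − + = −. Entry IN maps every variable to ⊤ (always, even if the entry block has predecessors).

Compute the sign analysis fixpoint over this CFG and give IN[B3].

Per-block solution:
  B0:   IN=(all ⊤)   OUT={b:-, e:+; rest ⊤}
  B1:   IN={b:-; rest ⊤}   OUT={a:+, b:-; rest ⊤}
  B2:   IN={a:+, b:-; rest ⊤}   OUT={a:+, b:-, e:-; rest ⊤}
  B3:   IN={a:+, b:-, e:-; rest ⊤}   OUT={a:+, b:-, c:+, e:-; rest ⊤}
  B4:   IN={b:-; rest ⊤}   OUT={b:-; rest ⊤}

Merge at B3: IN[B3] = OUT[B2] = {a: +, b: -, c: ⊤, d: ⊤, e: -, f: ⊤}

Answer: {a: +, b: -, c: ⊤, d: ⊤, e: -, f: ⊤}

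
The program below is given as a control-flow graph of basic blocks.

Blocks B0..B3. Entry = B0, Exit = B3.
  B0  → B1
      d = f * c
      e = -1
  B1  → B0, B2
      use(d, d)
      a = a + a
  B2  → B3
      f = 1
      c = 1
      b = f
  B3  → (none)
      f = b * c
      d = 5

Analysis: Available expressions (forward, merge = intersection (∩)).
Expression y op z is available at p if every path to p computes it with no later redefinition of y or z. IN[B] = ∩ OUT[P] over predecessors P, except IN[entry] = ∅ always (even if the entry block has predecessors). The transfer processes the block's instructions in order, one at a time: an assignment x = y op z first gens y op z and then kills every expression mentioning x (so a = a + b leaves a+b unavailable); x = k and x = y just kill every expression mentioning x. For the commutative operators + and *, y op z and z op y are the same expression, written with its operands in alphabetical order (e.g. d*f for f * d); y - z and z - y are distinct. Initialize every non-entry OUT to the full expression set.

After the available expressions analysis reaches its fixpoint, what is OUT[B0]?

Answer: {c*f}

Derivation:
Per-block solution:
  B0: | IN={} | OUT={c*f}
  B1: | IN={c*f} | OUT={c*f}
  B2: | IN={c*f} | OUT={}
  B3: | IN={} | OUT={b*c}

Merge at B0 (entry node, so the boundary value {} is joined with the incoming edge(s)): IN[B0] = {} ∩ OUT[B1] = {}
Applying B0's transfer function to that IN value gives OUT[B0] (row B0 above).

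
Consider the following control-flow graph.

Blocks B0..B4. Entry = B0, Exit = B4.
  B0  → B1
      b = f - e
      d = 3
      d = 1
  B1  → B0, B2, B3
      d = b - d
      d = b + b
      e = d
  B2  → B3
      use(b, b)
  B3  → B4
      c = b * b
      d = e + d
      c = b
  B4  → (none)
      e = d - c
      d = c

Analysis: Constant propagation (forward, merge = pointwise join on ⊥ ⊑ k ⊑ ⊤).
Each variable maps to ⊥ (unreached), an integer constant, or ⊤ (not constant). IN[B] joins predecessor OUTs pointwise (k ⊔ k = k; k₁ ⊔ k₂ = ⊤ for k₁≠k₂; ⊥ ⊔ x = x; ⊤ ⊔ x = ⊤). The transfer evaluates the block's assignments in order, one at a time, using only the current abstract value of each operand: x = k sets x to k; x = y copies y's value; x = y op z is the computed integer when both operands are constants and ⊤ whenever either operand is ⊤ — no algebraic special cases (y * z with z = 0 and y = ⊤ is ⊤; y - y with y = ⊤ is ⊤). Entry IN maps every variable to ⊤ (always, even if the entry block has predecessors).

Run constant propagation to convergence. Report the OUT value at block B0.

Per-block solution:
  B0: | IN=(all ⊤) | OUT={d:1; rest ⊤}
  B1: | IN={d:1; rest ⊤} | OUT=(all ⊤)
  B2: | IN=(all ⊤) | OUT=(all ⊤)
  B3: | IN=(all ⊤) | OUT=(all ⊤)
  B4: | IN=(all ⊤) | OUT=(all ⊤)

Merge at B0 (entry node, so the boundary value (all ⊤) is joined with the incoming edge(s)): IN[B0] = (all ⊤) ⊔ OUT[B1] = {a: ⊤, b: ⊤, c: ⊤, d: ⊤, e: ⊤, f: ⊤}
Applying B0's transfer function to that IN value gives OUT[B0] (row B0 above).

Answer: {a: ⊤, b: ⊤, c: ⊤, d: 1, e: ⊤, f: ⊤}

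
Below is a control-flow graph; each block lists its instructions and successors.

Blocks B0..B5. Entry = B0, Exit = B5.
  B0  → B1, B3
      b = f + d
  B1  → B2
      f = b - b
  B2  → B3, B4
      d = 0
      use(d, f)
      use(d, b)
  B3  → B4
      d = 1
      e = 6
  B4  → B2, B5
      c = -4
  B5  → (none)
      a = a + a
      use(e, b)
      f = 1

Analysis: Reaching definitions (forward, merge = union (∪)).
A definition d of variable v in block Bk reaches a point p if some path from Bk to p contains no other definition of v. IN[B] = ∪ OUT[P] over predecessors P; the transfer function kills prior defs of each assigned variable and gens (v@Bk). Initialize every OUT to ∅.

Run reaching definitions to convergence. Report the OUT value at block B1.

Per-block solution:
  B0: | IN={} | OUT={b@B0}
  B1: | IN={b@B0} | OUT={b@B0, f@B1}
  B2: | IN={b@B0, c@B4, d@B2, d@B3, e@B3, f@B1} | OUT={b@B0, c@B4, d@B2, e@B3, f@B1}
  B3: | IN={b@B0, c@B4, d@B2, e@B3, f@B1} | OUT={b@B0, c@B4, d@B3, e@B3, f@B1}
  B4: | IN={b@B0, c@B4, d@B2, d@B3, e@B3, f@B1} | OUT={b@B0, c@B4, d@B2, d@B3, e@B3, f@B1}
  B5: | IN={b@B0, c@B4, d@B2, d@B3, e@B3, f@B1} | OUT={a@B5, b@B0, c@B4, d@B2, d@B3, e@B3, f@B5}

Merge at B1: IN[B1] = OUT[B0] = {b@B0}
Applying B1's transfer function to that IN value gives OUT[B1] (row B1 above).

Answer: {b@B0, f@B1}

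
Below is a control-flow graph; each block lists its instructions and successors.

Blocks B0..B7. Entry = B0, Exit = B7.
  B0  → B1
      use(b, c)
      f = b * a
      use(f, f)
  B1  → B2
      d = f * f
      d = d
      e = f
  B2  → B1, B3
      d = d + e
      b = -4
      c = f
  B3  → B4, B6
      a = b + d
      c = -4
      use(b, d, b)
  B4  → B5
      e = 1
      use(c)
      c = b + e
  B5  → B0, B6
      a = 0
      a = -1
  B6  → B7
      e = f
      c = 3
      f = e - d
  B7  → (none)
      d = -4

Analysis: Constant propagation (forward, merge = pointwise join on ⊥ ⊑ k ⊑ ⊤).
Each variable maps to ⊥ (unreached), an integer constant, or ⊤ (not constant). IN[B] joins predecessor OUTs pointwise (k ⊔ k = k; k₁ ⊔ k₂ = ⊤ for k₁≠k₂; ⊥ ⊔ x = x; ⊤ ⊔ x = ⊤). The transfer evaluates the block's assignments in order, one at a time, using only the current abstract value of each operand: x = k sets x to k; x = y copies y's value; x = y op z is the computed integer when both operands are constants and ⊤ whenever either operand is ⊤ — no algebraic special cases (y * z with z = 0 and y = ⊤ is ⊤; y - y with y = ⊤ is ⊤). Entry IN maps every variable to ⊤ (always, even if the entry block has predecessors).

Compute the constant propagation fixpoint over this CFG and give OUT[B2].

Fixpoint table:
  B0: | IN=(all ⊤) | OUT=(all ⊤)
  B1: | IN=(all ⊤) | OUT=(all ⊤)
  B2: | IN=(all ⊤) | OUT={b:-4; rest ⊤}
  B3: | IN={b:-4; rest ⊤} | OUT={b:-4, c:-4; rest ⊤}
  B4: | IN={b:-4, c:-4; rest ⊤} | OUT={b:-4, c:-3, e:1; rest ⊤}
  B5: | IN={b:-4, c:-3, e:1; rest ⊤} | OUT={a:-1, b:-4, c:-3, e:1; rest ⊤}
  B6: | IN={b:-4; rest ⊤} | OUT={b:-4, c:3; rest ⊤}
  B7: | IN={b:-4, c:3; rest ⊤} | OUT={b:-4, c:3, d:-4; rest ⊤}

Merge at B2: IN[B2] = OUT[B1] = {a: ⊤, b: ⊤, c: ⊤, d: ⊤, e: ⊤, f: ⊤}
Applying B2's transfer function to that IN value gives OUT[B2] (row B2 above).

Answer: {a: ⊤, b: -4, c: ⊤, d: ⊤, e: ⊤, f: ⊤}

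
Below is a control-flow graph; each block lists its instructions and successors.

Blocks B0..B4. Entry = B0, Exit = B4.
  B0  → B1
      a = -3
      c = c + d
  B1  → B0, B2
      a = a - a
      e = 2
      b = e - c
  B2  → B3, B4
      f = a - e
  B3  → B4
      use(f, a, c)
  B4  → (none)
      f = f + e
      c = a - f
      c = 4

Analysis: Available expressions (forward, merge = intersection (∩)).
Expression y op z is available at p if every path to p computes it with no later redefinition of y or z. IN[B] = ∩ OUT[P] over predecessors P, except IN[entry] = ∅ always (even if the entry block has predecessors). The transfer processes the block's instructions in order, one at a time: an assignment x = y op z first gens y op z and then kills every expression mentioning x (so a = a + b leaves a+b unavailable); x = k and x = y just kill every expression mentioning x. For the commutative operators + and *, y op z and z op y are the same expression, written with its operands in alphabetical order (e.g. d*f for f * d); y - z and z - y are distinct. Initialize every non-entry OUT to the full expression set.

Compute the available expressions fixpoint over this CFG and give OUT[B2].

Fixpoint table:
  B0:   IN={}   OUT={}
  B1:   IN={}   OUT={e-c}
  B2:   IN={e-c}   OUT={a-e, e-c}
  B3:   IN={a-e, e-c}   OUT={a-e, e-c}
  B4:   IN={a-e, e-c}   OUT={a-e, a-f}

Merge at B2: IN[B2] = OUT[B1] = {e-c}
Applying B2's transfer function to that IN value gives OUT[B2] (row B2 above).

Answer: {a-e, e-c}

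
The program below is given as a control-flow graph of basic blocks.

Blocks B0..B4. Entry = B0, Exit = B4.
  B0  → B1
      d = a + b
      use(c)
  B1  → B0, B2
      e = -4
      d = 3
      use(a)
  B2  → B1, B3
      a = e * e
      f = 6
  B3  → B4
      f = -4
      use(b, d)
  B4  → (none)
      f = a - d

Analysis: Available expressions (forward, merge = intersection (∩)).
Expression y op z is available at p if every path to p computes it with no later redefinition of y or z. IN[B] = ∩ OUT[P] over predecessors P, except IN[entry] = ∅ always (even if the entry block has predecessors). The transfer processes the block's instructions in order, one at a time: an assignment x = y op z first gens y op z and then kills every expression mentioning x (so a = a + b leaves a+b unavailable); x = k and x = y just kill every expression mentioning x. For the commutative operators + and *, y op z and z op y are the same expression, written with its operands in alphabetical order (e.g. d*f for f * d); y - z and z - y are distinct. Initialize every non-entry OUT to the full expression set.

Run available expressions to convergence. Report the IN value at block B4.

Answer: {e*e}

Trace:
Fixpoint table:
  B0:  IN={}  OUT={a+b}
  B1:  IN={}  OUT={}
  B2:  IN={}  OUT={e*e}
  B3:  IN={e*e}  OUT={e*e}
  B4:  IN={e*e}  OUT={a-d, e*e}

Merge at B4: IN[B4] = OUT[B3] = {e*e}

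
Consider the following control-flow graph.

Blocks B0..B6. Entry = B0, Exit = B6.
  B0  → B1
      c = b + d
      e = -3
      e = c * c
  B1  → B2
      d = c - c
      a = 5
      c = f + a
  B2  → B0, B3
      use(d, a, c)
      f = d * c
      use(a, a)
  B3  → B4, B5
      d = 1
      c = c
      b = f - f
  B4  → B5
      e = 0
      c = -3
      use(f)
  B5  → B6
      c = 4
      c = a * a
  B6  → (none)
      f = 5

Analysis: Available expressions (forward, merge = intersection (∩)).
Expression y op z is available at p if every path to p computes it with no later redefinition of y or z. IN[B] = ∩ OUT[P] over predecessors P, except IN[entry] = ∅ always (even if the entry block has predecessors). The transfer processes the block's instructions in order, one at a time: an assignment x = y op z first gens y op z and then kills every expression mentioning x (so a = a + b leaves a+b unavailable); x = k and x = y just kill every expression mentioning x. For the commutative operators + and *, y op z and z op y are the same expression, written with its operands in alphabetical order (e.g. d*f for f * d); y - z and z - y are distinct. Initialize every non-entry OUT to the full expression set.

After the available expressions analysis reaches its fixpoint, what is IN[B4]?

Answer: {f-f}

Working:
Converged values:
  B0: | IN={} | OUT={b+d, c*c}
  B1: | IN={b+d, c*c} | OUT={a+f}
  B2: | IN={a+f} | OUT={c*d}
  B3: | IN={c*d} | OUT={f-f}
  B4: | IN={f-f} | OUT={f-f}
  B5: | IN={f-f} | OUT={a*a, f-f}
  B6: | IN={a*a, f-f} | OUT={a*a}

Merge at B4: IN[B4] = OUT[B3] = {f-f}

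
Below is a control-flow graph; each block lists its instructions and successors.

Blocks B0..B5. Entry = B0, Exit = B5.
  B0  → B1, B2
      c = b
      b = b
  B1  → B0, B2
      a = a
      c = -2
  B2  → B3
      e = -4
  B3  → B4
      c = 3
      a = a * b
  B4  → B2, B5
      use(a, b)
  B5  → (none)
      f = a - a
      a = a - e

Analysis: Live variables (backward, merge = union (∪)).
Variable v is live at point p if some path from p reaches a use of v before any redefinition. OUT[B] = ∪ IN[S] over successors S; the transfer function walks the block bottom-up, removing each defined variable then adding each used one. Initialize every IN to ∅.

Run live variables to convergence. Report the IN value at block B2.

Converged values:
  B0: | IN={a, b} | OUT={a, b}
  B1: | IN={a, b} | OUT={a, b}
  B2: | IN={a, b} | OUT={a, b, e}
  B3: | IN={a, b, e} | OUT={a, b, e}
  B4: | IN={a, b, e} | OUT={a, b, e}
  B5: | IN={a, e} | OUT={}

Merge at B2: OUT[B2] = IN[B3] = {a, b, e}
Applying B2's transfer function to that OUT value gives IN[B2] (row B2 above).

Answer: {a, b}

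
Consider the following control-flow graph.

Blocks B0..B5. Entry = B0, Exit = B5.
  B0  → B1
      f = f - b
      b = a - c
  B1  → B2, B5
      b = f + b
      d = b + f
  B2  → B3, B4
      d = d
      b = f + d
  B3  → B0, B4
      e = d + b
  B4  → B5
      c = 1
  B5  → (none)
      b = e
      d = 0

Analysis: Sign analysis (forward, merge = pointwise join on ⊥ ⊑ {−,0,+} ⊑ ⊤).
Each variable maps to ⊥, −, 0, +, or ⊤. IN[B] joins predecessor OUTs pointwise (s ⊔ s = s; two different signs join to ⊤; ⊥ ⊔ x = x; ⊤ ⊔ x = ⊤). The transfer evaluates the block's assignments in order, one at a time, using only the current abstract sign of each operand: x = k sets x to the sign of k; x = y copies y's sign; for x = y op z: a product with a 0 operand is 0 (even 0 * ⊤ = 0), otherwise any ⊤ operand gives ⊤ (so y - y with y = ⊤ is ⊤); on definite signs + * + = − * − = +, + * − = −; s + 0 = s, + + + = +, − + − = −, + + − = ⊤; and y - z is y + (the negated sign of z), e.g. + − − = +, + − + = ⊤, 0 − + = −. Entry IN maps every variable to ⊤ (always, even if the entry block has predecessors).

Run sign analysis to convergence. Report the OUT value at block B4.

Answer: {a: ⊤, b: ⊤, c: +, d: ⊤, e: ⊤, f: ⊤}

Derivation:
Per-block solution:
  B0:   IN=(all ⊤)   OUT=(all ⊤)
  B1:   IN=(all ⊤)   OUT=(all ⊤)
  B2:   IN=(all ⊤)   OUT=(all ⊤)
  B3:   IN=(all ⊤)   OUT=(all ⊤)
  B4:   IN=(all ⊤)   OUT={c:+; rest ⊤}
  B5:   IN=(all ⊤)   OUT={d:0; rest ⊤}

Merge at B4: IN[B4] = OUT[B2] ⊔ OUT[B3] = {a: ⊤, b: ⊤, c: ⊤, d: ⊤, e: ⊤, f: ⊤}
Applying B4's transfer function to that IN value gives OUT[B4] (row B4 above).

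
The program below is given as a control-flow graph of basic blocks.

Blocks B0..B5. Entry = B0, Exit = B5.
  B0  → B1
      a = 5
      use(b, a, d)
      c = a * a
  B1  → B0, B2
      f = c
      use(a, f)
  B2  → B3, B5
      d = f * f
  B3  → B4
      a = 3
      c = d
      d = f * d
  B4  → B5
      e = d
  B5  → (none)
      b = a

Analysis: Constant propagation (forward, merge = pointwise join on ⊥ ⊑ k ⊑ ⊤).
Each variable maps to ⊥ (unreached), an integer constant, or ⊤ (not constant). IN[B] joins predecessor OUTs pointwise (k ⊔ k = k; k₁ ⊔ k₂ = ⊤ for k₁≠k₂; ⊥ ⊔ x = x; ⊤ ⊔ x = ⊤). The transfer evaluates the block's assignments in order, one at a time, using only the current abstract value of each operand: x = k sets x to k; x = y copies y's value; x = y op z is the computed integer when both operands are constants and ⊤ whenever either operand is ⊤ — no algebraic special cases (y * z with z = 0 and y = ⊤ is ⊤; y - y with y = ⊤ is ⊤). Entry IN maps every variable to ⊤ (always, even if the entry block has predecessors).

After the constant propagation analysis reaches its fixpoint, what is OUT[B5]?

Answer: {a: ⊤, b: ⊤, c: ⊤, d: ⊤, e: ⊤, f: 25}

Trace:
Fixpoint table:
  B0: | IN=(all ⊤) | OUT={a:5, c:25; rest ⊤}
  B1: | IN={a:5, c:25; rest ⊤} | OUT={a:5, c:25, f:25; rest ⊤}
  B2: | IN={a:5, c:25, f:25; rest ⊤} | OUT={a:5, c:25, d:625, f:25; rest ⊤}
  B3: | IN={a:5, c:25, d:625, f:25; rest ⊤} | OUT={a:3, c:625, d:15625, f:25; rest ⊤}
  B4: | IN={a:3, c:625, d:15625, f:25; rest ⊤} | OUT={a:3, c:625, d:15625, e:15625, f:25; rest ⊤}
  B5: | IN={f:25; rest ⊤} | OUT={f:25; rest ⊤}

Merge at B5: IN[B5] = OUT[B2] ⊔ OUT[B4] = {a: ⊤, b: ⊤, c: ⊤, d: ⊤, e: ⊤, f: 25}
Applying B5's transfer function to that IN value gives OUT[B5] (row B5 above).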